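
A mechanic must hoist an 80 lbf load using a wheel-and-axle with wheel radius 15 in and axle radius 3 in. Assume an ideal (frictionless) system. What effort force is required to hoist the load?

16 lbf

Wheel-and-axle MA = R/r = 15/3 = 5.
Effort = load / MA = 80 / 5 = 16 lbf.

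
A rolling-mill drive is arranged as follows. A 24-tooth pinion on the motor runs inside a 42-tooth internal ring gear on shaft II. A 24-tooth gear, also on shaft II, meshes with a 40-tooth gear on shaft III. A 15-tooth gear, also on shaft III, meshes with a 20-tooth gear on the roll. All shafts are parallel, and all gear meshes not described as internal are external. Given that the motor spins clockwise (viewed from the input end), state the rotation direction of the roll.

clockwise

the motor → shaft II: internal mesh, same direction → CW.
shaft II → shaft III: external mesh, 1 reversal → CCW.
shaft III → the roll: external mesh, 1 reversal → CW.
2 reversals in total — an even number — so the roll turns the same way as the motor.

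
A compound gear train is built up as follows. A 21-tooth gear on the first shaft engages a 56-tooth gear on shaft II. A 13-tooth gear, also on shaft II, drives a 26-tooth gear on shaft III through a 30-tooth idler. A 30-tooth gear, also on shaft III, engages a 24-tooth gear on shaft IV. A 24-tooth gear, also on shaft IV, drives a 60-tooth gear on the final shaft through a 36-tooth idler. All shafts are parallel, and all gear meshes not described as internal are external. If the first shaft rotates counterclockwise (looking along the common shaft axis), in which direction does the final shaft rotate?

the first shaft → shaft II: external mesh, 1 reversal → CW.
shaft II → shaft III: driver → idler → driven is 2 external meshes, 2 reversals → CW.
shaft III → shaft IV: external mesh, 1 reversal → CCW.
shaft IV → the final shaft: driver → idler → driven is 2 external meshes, 2 reversals → CCW.
6 reversals in total — an even number — so the final shaft turns the same way as the first shaft.

counterclockwise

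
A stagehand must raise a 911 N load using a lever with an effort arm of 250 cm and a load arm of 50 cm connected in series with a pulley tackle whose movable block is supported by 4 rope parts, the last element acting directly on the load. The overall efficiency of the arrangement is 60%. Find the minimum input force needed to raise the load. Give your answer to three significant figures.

Lever MA = effort arm / load arm = 250/50 = 5.
Block-and-tackle MA = number of supporting rope parts = 4.
Combined ideal MA = 5 × 4 = 20.
Actual MA = 20 × 0.60 = 12.
Effort = load / actual MA = 911 / 12 = 75.917 N.

75.9 N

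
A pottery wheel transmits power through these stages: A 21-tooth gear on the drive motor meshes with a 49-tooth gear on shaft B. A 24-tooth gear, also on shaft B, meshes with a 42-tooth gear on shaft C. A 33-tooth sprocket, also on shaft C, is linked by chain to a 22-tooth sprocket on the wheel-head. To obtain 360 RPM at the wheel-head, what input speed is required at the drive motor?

Overall ratio R = 2.3333 × 1.75 × 0.66667 = 2.7222.
Required input speed = output speed × R = 360 × 2.7222 = 980 RPM.

980 RPM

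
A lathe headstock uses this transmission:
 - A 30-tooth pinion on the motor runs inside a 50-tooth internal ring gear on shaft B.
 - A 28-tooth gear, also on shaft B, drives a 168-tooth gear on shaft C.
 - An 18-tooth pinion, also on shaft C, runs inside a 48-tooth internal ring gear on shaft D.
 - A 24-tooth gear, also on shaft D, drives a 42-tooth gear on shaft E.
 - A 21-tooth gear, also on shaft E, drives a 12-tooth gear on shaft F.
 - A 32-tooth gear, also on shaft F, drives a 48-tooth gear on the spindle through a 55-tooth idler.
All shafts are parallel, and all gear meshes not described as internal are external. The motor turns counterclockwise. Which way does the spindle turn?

clockwise

the motor → shaft B: internal mesh, same direction → CCW.
shaft B → shaft C: external mesh, 1 reversal → CW.
shaft C → shaft D: internal mesh, same direction → CW.
shaft D → shaft E: external mesh, 1 reversal → CCW.
shaft E → shaft F: external mesh, 1 reversal → CW.
shaft F → the spindle: driver → idler → driven is 2 external meshes, 2 reversals → CW.
5 reversals in total — an odd number — so the spindle turns opposite to the motor.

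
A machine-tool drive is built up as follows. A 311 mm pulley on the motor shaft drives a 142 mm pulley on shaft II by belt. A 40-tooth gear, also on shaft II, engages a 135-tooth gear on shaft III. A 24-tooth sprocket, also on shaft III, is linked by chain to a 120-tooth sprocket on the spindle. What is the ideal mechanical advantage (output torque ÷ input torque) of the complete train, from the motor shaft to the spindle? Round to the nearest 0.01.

7.70

Each stage contributes driven/driver: belt 142/311 = 0.45659, gear mesh 135/40 = 3.375, chain 120/24 = 5.
Overall: 0.45659 × 3.375 × 5 = 7.705.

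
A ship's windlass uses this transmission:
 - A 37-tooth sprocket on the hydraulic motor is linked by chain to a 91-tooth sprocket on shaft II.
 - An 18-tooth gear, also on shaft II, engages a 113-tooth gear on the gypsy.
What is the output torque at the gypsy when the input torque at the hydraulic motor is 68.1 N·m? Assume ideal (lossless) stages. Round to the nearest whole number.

1051 N·m

Chain: ratio = 91/37 = 2.4595; torque at shaft II = 68.1 × 2.4595 = 167.49 N·m.
Gear mesh: ratio = 113/18 = 6.2778; torque at the gypsy = 167.49 × 6.2778 = 1051.5 N·m.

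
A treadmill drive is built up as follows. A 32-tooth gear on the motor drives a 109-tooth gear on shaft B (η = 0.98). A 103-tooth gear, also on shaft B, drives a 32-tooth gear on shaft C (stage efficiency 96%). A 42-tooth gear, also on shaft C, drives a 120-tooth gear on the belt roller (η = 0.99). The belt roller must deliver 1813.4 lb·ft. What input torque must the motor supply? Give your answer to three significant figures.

644 lb·ft

Overall ratio R = 3.4062 × 0.31068 × 2.8571 = 3.0236; overall efficiency η = 0.98 × 0.96 × 0.99 = 0.9314.
Input torque = output torque / (R × η) = 1813.4 / (3.0236 × 0.9314) = 643.93 lb·ft.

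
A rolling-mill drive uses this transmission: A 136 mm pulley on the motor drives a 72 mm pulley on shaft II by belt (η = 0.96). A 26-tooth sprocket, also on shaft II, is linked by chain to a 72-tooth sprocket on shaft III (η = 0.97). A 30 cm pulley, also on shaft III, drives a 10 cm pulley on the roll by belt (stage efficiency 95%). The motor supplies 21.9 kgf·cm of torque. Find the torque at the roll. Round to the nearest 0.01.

Belt: ratio = 72/136 = 0.52941; torque at shaft II = 21.9 × 0.52941 × 0.96 = 11.13 kgf·cm.
Chain: ratio = 72/26 = 2.7692; torque at shaft III = 11.13 × 2.7692 × 0.97 = 29.898 kgf·cm.
Belt: ratio = 10/30 = 0.33333; torque at the roll = 29.898 × 0.33333 × 0.95 = 9.4676 kgf·cm.

9.47 kgf·cm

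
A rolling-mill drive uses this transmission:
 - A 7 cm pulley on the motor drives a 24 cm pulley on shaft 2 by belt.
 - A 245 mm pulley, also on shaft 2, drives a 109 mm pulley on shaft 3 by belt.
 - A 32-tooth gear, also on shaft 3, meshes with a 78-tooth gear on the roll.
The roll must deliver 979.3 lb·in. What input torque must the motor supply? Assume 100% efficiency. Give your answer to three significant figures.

263 lb·in

Overall ratio R = 3.4286 × 0.4449 × 2.4375 = 3.7181.
Input torque = output torque / R = 979.3 / 3.7181 = 263.39 lb·in.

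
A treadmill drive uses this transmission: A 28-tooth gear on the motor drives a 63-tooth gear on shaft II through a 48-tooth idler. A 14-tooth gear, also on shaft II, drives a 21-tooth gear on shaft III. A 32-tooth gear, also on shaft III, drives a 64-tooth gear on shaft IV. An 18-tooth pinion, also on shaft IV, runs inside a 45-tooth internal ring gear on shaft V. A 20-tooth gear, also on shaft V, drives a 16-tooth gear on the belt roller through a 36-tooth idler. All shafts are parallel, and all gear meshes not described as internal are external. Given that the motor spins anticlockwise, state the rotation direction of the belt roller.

the motor → shaft II: driver → idler → driven is 2 external meshes, 2 reversals → CCW.
shaft II → shaft III: external mesh, 1 reversal → CW.
shaft III → shaft IV: external mesh, 1 reversal → CCW.
shaft IV → shaft V: internal mesh, same direction → CCW.
shaft V → the belt roller: driver → idler → driven is 2 external meshes, 2 reversals → CCW.
6 reversals in total — an even number — so the belt roller turns the same way as the motor.

anticlockwise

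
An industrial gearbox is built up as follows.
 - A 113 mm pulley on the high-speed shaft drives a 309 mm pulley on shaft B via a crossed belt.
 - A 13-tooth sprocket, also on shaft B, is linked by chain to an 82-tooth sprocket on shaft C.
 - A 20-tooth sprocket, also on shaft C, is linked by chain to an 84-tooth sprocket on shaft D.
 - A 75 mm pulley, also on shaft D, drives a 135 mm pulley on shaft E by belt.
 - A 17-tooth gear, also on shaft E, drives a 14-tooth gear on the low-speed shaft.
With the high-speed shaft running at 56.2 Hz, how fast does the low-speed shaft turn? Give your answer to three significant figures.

0.523 Hz

belt 309/113 = 2.7345 → 56.2/2.7345 = 20.552 Hz
chain 82/13 = 6.3077 → 20.552/6.3077 = 3.2583 Hz
chain 84/20 = 4.2 → 3.2583/4.2 = 0.77578 Hz
belt 135/75 = 1.8 → 0.77578/1.8 = 0.43099 Hz
gear mesh 14/17 = 0.82353 → 0.43099/0.82353 = 0.52334 Hz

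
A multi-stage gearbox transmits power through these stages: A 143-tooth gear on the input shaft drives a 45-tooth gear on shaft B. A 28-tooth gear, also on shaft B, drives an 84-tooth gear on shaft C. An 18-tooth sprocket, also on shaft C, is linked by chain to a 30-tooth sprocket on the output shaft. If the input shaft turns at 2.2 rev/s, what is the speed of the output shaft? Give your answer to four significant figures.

1.398 rev/s

the input shaft → shaft B (gear mesh, 45/143): 2.2 ÷ 0.31469 = 6.9911 rev/s
shaft B → shaft C (gear mesh, 84/28): 6.9911 ÷ 3 = 2.3304 rev/s
shaft C → the output shaft (chain, 30/18): 2.3304 ÷ 1.6667 = 1.3982 rev/s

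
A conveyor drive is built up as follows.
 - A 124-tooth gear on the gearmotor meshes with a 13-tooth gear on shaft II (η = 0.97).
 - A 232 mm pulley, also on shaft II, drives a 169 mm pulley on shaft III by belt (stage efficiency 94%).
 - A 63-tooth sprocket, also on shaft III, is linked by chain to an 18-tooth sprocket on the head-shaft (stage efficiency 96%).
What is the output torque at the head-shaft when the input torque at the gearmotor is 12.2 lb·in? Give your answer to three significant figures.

gear mesh 13/124 = 0.10484 → τ = 12.2·0.10484·0.97 = 1.2407 lb·in
belt 169/232 = 0.72845 → τ = 1.2407·0.72845·0.94 = 0.84953 lb·in
chain 18/63 = 0.28571 → τ = 0.84953·0.28571·0.96 = 0.23301 lb·in

0.233 lb·in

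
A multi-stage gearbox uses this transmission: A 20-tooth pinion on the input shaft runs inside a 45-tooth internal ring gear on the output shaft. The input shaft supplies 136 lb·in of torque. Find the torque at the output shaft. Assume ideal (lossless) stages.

Internal gear: ratio = 45/20 = 2.25; torque at the output shaft = 136 × 2.25 = 306 lb·in.

306 lb·in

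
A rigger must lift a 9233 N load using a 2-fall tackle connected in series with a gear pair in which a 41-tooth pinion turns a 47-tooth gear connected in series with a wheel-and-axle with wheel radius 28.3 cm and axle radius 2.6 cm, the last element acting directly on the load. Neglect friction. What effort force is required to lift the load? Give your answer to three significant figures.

Block-and-tackle MA = number of supporting rope parts = 2.
Gear pair MA = 47/41 = 1.1463.
Wheel-and-axle MA = R/r = 28.3/2.6 = 10.885.
Combined ideal MA = 2 × 1.1463 × 10.885 = 24.955.
Effort = load / MA = 9233 / 24.955 = 369.99 N.

370 N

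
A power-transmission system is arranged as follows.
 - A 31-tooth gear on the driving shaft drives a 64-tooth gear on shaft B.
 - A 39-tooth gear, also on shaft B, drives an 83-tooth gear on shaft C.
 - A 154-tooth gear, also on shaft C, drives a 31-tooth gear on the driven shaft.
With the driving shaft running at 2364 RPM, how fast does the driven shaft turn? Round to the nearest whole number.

Gear mesh: ratio = 64/31 = 2.0645, so shaft B turns at 2364 / 2.0645 = 1145.1 RPM.
Gear mesh: ratio = 83/39 = 2.1282, so shaft C turns at 1145.1 / 2.1282 = 538.04 RPM.
Gear mesh: ratio = 31/154 = 0.2013, so the driven shaft turns at 538.04 / 0.2013 = 2672.9 RPM.

2673 RPM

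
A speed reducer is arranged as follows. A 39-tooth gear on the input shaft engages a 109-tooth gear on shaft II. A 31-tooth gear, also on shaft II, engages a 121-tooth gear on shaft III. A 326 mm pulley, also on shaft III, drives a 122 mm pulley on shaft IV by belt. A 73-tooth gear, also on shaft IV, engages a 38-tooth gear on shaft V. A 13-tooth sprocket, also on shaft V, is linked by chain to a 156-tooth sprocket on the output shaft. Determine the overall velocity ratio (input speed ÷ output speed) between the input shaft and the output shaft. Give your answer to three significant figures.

25.5

Each stage contributes driven/driver: gear mesh 109/39 = 2.7949, gear mesh 121/31 = 3.9032, belt 122/326 = 0.37423, gear mesh 38/73 = 0.52055, chain 156/13 = 12.
Overall: 2.7949 × 3.9032 × 0.37423 × 0.52055 × 12 = 25.502.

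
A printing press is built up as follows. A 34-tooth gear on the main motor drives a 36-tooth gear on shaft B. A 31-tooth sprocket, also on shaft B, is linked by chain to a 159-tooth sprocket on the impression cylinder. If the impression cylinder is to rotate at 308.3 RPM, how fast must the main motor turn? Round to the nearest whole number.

1674 RPM

Overall ratio R = 1.0588 × 5.129 = 5.4307.
Required input speed = output speed × R = 308.3 × 5.4307 = 1674.3 RPM.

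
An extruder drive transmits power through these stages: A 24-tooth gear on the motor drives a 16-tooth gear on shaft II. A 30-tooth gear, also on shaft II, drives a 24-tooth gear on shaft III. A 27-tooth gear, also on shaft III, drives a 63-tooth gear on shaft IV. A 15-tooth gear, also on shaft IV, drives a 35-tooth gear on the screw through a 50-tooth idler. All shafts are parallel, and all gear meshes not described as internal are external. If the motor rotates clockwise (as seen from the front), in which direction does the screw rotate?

anticlockwise

the motor → shaft II: external mesh, 1 reversal → CCW.
shaft II → shaft III: external mesh, 1 reversal → CW.
shaft III → shaft IV: external mesh, 1 reversal → CCW.
shaft IV → the screw: driver → idler → driven is 2 external meshes, 2 reversals → CCW.
5 reversals in total — an odd number — so the screw turns opposite to the motor.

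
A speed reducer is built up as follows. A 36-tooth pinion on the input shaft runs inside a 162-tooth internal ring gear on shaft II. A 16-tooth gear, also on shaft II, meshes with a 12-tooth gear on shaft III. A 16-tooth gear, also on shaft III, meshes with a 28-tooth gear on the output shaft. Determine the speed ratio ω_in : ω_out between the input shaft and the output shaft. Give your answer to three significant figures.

5.91

Each stage contributes driven/driver: internal gear 162/36 = 4.5, gear mesh 12/16 = 0.75, gear mesh 28/16 = 1.75.
Overall: 4.5 × 0.75 × 1.75 = 5.9062.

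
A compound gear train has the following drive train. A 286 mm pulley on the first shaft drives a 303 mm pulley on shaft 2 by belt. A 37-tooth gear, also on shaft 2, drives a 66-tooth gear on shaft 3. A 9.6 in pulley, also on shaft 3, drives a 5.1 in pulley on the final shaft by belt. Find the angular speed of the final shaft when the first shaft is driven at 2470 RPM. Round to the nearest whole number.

belt 303/286 = 1.0594 → 2470/1.0594 = 2331.4 RPM
gear mesh 66/37 = 1.7838 → 2331.4/1.7838 = 1307 RPM
belt 5.1/9.6 = 0.53125 → 1307/0.53125 = 2460.2 RPM

2460 RPM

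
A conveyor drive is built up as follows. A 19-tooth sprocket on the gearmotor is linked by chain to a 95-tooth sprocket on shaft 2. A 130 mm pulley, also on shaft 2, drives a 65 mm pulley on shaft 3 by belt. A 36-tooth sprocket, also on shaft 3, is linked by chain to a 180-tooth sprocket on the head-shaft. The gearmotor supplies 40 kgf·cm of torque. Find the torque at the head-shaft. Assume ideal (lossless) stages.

After the chain (95/19): 40 × 5 = 200 kgf·cm
After the belt (65/130): 200 × 0.5 = 100 kgf·cm
After the chain (180/36): 100 × 5 = 500 kgf·cm

500 kgf·cm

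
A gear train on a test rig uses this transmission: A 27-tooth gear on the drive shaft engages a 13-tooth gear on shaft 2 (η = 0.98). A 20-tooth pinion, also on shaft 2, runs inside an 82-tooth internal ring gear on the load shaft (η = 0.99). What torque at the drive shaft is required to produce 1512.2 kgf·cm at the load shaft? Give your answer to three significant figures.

790 kgf·cm

Overall ratio R = 0.48148 × 4.1 = 1.9741; overall efficiency η = 0.98 × 0.99 = 0.9702.
Input torque = output torque / (R × η) = 1512.2 / (1.9741 × 0.9702) = 789.56 kgf·cm.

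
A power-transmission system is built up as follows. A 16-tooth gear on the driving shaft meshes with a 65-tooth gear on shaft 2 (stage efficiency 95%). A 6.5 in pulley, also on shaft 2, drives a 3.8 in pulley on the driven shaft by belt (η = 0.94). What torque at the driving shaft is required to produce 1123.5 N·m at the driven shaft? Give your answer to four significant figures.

529.7 N·m

Overall ratio R = 4.0625 × 0.58462 = 2.375; overall efficiency η = 0.95 × 0.94 = 0.8930.
Input torque = output torque / (R × η) = 1123.5 / (2.375 × 0.8930) = 529.73 N·m.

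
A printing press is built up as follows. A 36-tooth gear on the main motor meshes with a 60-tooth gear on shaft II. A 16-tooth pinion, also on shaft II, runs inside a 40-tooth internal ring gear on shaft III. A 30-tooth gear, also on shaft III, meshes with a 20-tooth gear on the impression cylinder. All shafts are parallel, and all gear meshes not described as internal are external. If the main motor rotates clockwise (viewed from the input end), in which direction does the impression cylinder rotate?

the main motor → shaft II: external mesh, 1 reversal → CCW.
shaft II → shaft III: internal mesh, same direction → CCW.
shaft III → the impression cylinder: external mesh, 1 reversal → CW.
2 reversals in total — an even number — so the impression cylinder turns the same way as the main motor.

clockwise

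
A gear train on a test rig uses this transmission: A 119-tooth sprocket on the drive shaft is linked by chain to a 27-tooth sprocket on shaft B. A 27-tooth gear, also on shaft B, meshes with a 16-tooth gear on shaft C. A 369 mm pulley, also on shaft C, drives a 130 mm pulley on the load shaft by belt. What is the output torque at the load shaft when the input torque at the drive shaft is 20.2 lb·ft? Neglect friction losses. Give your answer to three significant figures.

0.957 lb·ft

After the chain (27/119): 20.2 × 0.22689 = 4.5832 lb·ft
After the gear mesh (16/27): 4.5832 × 0.59259 = 2.716 lb·ft
After the belt (130/369): 2.716 × 0.3523 = 0.95684 lb·ft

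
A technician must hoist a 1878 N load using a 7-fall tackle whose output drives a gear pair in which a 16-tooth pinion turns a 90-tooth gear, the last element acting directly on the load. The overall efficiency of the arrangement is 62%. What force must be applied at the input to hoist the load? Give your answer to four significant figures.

Block-and-tackle MA = number of supporting rope parts = 7.
Gear pair MA = 90/16 = 5.625.
Combined ideal MA = 7 × 5.625 = 39.375.
Actual MA = 39.375 × 0.62 = 24.413.
Effort = load / actual MA = 1878 / 24.413 = 76.928 N.

76.93 N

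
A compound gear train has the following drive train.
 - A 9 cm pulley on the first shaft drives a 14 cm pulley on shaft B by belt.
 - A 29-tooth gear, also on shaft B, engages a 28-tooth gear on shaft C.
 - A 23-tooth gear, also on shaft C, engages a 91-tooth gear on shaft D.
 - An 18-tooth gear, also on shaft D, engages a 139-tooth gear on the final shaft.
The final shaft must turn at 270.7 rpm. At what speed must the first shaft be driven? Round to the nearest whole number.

12422 rpm

Overall ratio R = 1.5556 × 0.96552 × 3.9565 × 7.7222 = 45.888.
Required input speed = output speed × R = 270.7 × 45.888 = 12422 rpm.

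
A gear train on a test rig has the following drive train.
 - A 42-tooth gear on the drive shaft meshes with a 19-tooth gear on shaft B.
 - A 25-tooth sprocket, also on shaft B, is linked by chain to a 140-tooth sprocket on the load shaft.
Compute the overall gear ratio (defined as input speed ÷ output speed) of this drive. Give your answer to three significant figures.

Each stage contributes driven/driver: gear mesh 19/42 = 0.45238, chain 140/25 = 5.6.
Overall: 0.45238 × 5.6 = 2.5333.

2.53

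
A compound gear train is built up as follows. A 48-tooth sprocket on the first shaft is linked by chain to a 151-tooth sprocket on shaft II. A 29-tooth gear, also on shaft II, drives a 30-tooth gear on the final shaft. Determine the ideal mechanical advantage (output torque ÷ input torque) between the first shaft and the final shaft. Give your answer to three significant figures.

3.25

Each stage contributes driven/driver: chain 151/48 = 3.1458, gear mesh 30/29 = 1.0345.
Overall: 3.1458 × 1.0345 = 3.2543.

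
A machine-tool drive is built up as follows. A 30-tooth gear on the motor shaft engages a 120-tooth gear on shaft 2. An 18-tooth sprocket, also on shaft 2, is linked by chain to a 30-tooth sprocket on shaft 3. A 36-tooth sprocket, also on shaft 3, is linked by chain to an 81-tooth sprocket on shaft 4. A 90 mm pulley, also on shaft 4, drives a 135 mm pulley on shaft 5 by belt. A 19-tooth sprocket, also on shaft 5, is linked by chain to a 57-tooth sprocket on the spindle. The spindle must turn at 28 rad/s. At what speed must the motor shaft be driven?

Overall ratio R = 4 × 1.6667 × 2.25 × 1.5 × 3 = 67.5.
Required input speed = output speed × R = 28 × 67.5 = 1890 rad/s.

1890 rad/s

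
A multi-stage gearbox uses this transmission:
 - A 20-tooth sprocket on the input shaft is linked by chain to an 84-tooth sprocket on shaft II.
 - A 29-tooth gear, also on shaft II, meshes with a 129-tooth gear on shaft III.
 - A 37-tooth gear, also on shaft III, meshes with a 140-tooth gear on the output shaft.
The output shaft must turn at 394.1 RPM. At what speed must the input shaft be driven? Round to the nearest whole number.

Overall ratio R = 4.2 × 4.4483 × 3.7838 = 70.692.
Required input speed = output speed × R = 394.1 × 70.692 = 27860 RPM.

27860 RPM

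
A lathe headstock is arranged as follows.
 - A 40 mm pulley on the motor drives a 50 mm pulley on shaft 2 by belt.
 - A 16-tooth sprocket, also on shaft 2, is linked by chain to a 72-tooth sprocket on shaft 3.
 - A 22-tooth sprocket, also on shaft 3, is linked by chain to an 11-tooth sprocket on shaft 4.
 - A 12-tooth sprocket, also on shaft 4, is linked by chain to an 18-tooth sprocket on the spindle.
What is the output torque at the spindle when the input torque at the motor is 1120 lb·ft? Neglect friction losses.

4725 lb·ft

belt 50/40 = 1.25 → τ = 1120·1.25 = 1400 lb·ft
chain 72/16 = 4.5 → τ = 1400·4.5 = 6300 lb·ft
chain 11/22 = 0.5 → τ = 6300·0.5 = 3150 lb·ft
chain 18/12 = 1.5 → τ = 3150·1.5 = 4725 lb·ft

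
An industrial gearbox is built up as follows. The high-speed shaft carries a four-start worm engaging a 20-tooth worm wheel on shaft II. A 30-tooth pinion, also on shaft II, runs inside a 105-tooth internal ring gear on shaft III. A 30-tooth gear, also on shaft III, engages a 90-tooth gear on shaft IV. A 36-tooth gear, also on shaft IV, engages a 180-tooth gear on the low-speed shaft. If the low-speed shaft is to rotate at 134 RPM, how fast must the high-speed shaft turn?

Overall ratio R = 5 × 3.5 × 3 × 5 = 262.5.
Required input speed = output speed × R = 134 × 262.5 = 35175 RPM.

35175 RPM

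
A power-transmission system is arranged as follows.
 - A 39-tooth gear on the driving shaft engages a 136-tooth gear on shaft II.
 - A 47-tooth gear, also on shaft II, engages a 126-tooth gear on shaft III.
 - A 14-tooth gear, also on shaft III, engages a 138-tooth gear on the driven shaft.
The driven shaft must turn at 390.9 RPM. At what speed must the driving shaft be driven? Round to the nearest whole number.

Overall ratio R = 3.4872 × 2.6809 × 9.8571 = 92.151.
Required input speed = output speed × R = 390.9 × 92.151 = 36022 RPM.

36022 RPM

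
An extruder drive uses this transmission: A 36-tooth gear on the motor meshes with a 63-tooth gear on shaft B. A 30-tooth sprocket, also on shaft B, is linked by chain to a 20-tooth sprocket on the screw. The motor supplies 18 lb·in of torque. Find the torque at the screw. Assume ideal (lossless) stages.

After the gear mesh (63/36): 18 × 1.75 = 31.5 lb·in
After the chain (20/30): 31.5 × 0.66667 = 21 lb·in

21 lb·in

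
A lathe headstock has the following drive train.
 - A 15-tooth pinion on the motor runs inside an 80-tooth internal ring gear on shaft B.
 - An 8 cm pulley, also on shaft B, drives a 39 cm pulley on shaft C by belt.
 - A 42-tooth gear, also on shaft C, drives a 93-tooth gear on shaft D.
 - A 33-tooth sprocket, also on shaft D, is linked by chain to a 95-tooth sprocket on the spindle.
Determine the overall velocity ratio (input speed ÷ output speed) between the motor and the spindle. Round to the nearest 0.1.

165.7

Each stage contributes driven/driver: internal gear 80/15 = 5.3333, belt 39/8 = 4.875, gear mesh 93/42 = 2.2143, chain 95/33 = 2.8788.
Overall: 5.3333 × 4.875 × 2.2143 × 2.8788 = 165.74.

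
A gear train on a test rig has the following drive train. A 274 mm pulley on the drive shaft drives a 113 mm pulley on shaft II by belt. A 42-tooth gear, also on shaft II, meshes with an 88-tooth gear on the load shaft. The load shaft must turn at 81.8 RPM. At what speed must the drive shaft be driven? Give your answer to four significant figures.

Overall ratio R = 0.41241 × 2.0952 = 0.86409.
Required input speed = output speed × R = 81.8 × 0.86409 = 70.683 RPM.

70.68 RPM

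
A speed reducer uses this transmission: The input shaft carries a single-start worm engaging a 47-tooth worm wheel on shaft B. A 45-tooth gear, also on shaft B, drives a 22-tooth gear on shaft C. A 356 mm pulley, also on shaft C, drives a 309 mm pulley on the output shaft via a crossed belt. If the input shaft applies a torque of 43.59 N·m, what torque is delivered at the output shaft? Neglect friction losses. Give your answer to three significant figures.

After the worm (47/1): 43.59 × 47 = 2048.7 N·m
After the gear mesh (22/45): 2048.7 × 0.48889 = 1001.6 N·m
After the belt (309/356): 1001.6 × 0.86798 = 869.37 N·m

869 N·m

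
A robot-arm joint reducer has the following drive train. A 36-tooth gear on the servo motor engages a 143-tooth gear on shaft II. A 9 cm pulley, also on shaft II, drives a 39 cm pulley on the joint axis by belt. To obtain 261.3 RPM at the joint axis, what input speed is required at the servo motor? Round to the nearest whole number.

4498 RPM

Overall ratio R = 3.9722 × 4.3333 = 17.213.
Required input speed = output speed × R = 261.3 × 17.213 = 4497.7 RPM.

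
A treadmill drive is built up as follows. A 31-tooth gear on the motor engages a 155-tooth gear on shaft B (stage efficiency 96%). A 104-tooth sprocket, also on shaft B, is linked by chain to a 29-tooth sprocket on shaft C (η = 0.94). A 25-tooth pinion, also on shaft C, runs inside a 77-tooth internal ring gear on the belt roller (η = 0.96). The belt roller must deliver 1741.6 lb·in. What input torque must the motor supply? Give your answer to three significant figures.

Overall ratio R = 5 × 0.27885 × 3.08 = 4.2942; overall efficiency η = 0.96 × 0.94 × 0.96 = 0.8663.
Input torque = output torque / (R × η) = 1741.6 / (4.2942 × 0.8663) = 468.16 lb·in.

468 lb·in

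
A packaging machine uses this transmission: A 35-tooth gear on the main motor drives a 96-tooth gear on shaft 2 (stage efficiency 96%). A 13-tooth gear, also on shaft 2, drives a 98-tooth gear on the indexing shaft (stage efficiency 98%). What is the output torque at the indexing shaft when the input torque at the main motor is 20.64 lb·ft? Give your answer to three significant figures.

Gear mesh: ratio = 96/35 = 2.7429; torque at shaft 2 = 20.64 × 2.7429 × 0.96 = 54.348 lb·ft.
Gear mesh: ratio = 98/13 = 7.5385; torque at the indexing shaft = 54.348 × 7.5385 × 0.98 = 401.51 lb·ft.

402 lb·ft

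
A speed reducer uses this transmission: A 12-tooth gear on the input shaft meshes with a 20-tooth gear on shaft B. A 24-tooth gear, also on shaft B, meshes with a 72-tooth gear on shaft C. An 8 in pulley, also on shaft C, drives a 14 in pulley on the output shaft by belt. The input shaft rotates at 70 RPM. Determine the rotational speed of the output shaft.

Gear mesh: ratio = 20/12 = 1.6667, so shaft B turns at 70 / 1.6667 = 42 RPM.
Gear mesh: ratio = 72/24 = 3, so shaft C turns at 42 / 3 = 14 RPM.
Belt: ratio = 14/8 = 1.75, so the output shaft turns at 14 / 1.75 = 8 RPM.

8 RPM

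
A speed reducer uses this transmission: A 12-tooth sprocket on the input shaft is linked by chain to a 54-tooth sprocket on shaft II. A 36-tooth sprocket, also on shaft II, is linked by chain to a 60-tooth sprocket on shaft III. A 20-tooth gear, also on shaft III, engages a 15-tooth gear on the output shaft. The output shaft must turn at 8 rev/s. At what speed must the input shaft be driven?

Overall ratio R = 4.5 × 1.6667 × 0.75 = 5.625.
Required input speed = output speed × R = 8 × 5.625 = 45 rev/s.

45 rev/s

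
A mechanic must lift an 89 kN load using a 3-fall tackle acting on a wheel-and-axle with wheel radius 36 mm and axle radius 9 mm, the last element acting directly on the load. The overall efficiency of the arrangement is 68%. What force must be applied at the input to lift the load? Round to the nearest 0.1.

10.9 kN

Block-and-tackle MA = number of supporting rope parts = 3.
Wheel-and-axle MA = R/r = 36/9 = 4.
Combined ideal MA = 3 × 4 = 12.
Actual MA = 12 × 0.68 = 8.16.
Effort = load / actual MA = 89 / 8.16 = 10.907 kN.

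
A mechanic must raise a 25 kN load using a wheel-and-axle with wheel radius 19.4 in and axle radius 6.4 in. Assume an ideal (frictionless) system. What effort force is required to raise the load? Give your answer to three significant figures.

8.25 kN

Wheel-and-axle MA = R/r = 19.4/6.4 = 3.0312.
Effort = load / MA = 25 / 3.0312 = 8.2474 kN.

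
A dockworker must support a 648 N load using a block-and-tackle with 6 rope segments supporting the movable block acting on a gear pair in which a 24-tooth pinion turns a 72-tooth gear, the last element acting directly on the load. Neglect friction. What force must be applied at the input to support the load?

Block-and-tackle MA = number of supporting rope parts = 6.
Gear pair MA = 72/24 = 3.
Combined ideal MA = 6 × 3 = 18.
Effort = load / MA = 648 / 18 = 36 N.

36 N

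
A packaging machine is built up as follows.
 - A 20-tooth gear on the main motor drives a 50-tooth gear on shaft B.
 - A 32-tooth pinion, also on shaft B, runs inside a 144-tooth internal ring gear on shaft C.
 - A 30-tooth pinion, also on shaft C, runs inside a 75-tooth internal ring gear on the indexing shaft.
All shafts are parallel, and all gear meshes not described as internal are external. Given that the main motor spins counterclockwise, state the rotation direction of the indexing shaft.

clockwise

the main motor → shaft B: external mesh, 1 reversal → CW.
shaft B → shaft C: internal mesh, same direction → CW.
shaft C → the indexing shaft: internal mesh, same direction → CW.
1 reversal in total — an odd number — so the indexing shaft turns opposite to the main motor.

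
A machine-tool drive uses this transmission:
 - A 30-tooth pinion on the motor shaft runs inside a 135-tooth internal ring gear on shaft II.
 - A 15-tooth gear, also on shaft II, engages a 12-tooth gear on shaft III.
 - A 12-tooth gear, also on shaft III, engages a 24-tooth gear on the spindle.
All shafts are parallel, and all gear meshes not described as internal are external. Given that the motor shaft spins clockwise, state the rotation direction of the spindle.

clockwise

the motor shaft → shaft II: internal mesh, same direction → CW.
shaft II → shaft III: external mesh, 1 reversal → CCW.
shaft III → the spindle: external mesh, 1 reversal → CW.
2 reversals in total — an even number — so the spindle turns the same way as the motor shaft.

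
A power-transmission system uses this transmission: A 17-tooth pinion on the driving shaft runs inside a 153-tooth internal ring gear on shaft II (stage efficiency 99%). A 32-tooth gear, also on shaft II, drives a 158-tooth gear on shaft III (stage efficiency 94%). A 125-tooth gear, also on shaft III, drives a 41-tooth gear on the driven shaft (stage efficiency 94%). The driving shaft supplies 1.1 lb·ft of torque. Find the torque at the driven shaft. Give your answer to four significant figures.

Internal gear: ratio = 153/17 = 9; torque at shaft II = 1.1 × 9 × 0.99 = 9.801 lb·ft.
Gear mesh: ratio = 158/32 = 4.9375; torque at shaft III = 9.801 × 4.9375 × 0.94 = 45.489 lb·ft.
Gear mesh: ratio = 41/125 = 0.328; torque at the driven shaft = 45.489 × 0.328 × 0.94 = 14.025 lb·ft.

14.03 lb·ft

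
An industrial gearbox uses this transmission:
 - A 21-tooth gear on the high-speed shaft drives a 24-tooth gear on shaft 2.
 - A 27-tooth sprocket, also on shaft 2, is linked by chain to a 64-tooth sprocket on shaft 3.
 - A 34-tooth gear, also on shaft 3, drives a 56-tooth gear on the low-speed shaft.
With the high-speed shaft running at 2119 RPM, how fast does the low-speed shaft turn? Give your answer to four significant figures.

the high-speed shaft → shaft 2 (gear mesh, 24/21): 2119 ÷ 1.1429 = 1854.1 RPM
shaft 2 → shaft 3 (chain, 64/27): 1854.1 ÷ 2.3704 = 782.21 RPM
shaft 3 → the low-speed shaft (gear mesh, 56/34): 782.21 ÷ 1.6471 = 474.91 RPM

474.9 RPM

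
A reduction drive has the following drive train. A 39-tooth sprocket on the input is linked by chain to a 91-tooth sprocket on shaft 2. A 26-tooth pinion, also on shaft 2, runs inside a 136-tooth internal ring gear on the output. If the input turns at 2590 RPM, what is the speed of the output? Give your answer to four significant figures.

Chain: ratio = 91/39 = 2.3333, so shaft 2 turns at 2590 / 2.3333 = 1110 RPM.
Internal gear: ratio = 136/26 = 5.2308, so the output turns at 1110 / 5.2308 = 212.21 RPM.

212.2 RPM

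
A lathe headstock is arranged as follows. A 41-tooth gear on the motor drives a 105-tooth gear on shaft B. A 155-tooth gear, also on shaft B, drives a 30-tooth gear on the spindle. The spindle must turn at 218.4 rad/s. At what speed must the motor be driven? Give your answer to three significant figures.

Overall ratio R = 2.561 × 0.19355 = 0.49567.
Required input speed = output speed × R = 218.4 × 0.49567 = 108.25 rad/s.

108 rad/s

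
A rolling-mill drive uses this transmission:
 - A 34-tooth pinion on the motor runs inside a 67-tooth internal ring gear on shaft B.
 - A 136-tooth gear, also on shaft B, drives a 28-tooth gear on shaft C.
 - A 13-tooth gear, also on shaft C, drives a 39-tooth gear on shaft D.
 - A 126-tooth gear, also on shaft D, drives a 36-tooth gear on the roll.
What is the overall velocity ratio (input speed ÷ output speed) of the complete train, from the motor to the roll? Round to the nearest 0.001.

Each stage contributes driven/driver: internal gear 67/34 = 1.9706, gear mesh 28/136 = 0.20588, gear mesh 39/13 = 3, gear mesh 36/126 = 0.28571.
Overall: 1.9706 × 0.20588 × 3 × 0.28571 = 0.34775.

0.348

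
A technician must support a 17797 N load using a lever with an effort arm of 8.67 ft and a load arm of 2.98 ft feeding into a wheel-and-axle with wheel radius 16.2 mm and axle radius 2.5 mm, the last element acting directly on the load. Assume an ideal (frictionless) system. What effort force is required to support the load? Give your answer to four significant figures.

Lever MA = effort arm / load arm = 8.67/2.98 = 2.9094.
Wheel-and-axle MA = R/r = 16.2/2.5 = 6.48.
Combined ideal MA = 2.9094 × 6.48 = 18.853.
Effort = load / MA = 17797 / 18.853 = 943.99 N.

944.0 N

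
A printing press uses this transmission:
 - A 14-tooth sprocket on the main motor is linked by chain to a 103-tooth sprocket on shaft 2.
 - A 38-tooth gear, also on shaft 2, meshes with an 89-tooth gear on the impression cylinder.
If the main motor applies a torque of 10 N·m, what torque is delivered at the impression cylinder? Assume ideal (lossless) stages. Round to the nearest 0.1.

172.3 N·m

chain 103/14 = 7.3571 → τ = 10·7.3571 = 73.571 N·m
gear mesh 89/38 = 2.3421 → τ = 73.571·2.3421 = 172.31 N·m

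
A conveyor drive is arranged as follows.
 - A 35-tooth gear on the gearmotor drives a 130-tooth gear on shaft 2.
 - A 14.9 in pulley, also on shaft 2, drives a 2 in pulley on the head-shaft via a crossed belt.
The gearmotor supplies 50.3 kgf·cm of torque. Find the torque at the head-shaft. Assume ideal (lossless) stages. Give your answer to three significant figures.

25.1 kgf·cm

Gear mesh: ratio = 130/35 = 3.7143; torque at shaft 2 = 50.3 × 3.7143 = 186.83 kgf·cm.
Belt: ratio = 2/14.9 = 0.13423; torque at the head-shaft = 186.83 × 0.13423 = 25.078 kgf·cm.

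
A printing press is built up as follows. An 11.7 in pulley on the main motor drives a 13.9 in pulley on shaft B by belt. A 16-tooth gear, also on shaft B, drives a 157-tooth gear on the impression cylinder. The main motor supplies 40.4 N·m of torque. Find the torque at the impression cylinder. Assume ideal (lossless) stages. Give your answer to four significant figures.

471.0 N·m

Belt: ratio = 13.9/11.7 = 1.188; torque at shaft B = 40.4 × 1.188 = 47.997 N·m.
Gear mesh: ratio = 157/16 = 9.8125; torque at the impression cylinder = 47.997 × 9.8125 = 470.97 N·m.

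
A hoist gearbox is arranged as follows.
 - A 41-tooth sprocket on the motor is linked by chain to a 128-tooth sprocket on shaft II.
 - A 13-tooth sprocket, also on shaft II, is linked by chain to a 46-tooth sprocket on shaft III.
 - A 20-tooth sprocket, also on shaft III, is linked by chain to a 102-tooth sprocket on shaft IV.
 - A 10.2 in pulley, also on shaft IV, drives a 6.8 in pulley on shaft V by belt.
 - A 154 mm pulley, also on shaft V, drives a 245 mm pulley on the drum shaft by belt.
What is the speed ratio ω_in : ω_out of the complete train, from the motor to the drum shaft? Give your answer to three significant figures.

59.8

Each stage contributes driven/driver: chain 128/41 = 3.122, chain 46/13 = 3.5385, chain 102/20 = 5.1, belt 6.8/10.2 = 0.66667, belt 245/154 = 1.5909.
Overall: 3.122 × 3.5385 × 5.1 × 0.66667 × 1.5909 = 59.754.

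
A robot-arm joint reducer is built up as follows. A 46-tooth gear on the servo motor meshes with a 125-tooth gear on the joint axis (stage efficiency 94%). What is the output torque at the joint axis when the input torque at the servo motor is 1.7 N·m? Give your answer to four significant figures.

4.342 N·m

After the gear mesh (125/46): 1.7 × 2.7174 × 0.94 = 4.3424 N·m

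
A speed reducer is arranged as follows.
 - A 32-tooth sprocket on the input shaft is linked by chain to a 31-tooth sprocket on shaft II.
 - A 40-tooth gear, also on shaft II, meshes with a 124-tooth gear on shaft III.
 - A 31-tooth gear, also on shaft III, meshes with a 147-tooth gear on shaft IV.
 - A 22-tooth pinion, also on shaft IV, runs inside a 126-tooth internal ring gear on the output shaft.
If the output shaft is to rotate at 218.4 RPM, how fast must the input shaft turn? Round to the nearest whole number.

17813 RPM

Overall ratio R = 0.96875 × 3.1 × 4.7419 × 5.7273 = 81.56.
Required input speed = output speed × R = 218.4 × 81.56 = 17813 RPM.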